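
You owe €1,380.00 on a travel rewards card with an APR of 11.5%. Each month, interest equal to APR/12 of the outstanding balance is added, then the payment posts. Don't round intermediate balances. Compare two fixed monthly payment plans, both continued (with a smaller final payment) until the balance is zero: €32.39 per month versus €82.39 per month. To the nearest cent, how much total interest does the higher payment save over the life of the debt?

Monthly rate r = 11.5%/12 = 0.958333% = 0.00958333.
At €32.39/mo: n = ⌈−ln(1 − rB₀/P)/ln(1+r)⌉ = 56 payments (last €0.65); total interest = total paid − €1,380.00 = €402.10.
At €82.39/mo: 19 payments (last €28.51); total interest €131.53.
Interest saved = €402.10 − €131.53 = €270.57.

€270.57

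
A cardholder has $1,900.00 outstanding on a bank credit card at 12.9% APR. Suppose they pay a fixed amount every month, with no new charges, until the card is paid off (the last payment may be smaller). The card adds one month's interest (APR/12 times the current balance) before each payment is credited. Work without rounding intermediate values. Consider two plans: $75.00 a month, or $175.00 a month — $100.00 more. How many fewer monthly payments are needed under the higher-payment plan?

18 fewer payments

Monthly rate r = 12.9%/12 = 1.075% = 0.01075.
At $75.00/mo: n = ⌈−ln(1 − rB₀/P)/ln(1+r)⌉ = 30 payments (last $54.97); total interest = total paid − $1,900.00 = $329.97.
At $175.00/mo: 12 payments (last $106.40); total interest $131.40.
Payments saved = 30 − 12 = 18.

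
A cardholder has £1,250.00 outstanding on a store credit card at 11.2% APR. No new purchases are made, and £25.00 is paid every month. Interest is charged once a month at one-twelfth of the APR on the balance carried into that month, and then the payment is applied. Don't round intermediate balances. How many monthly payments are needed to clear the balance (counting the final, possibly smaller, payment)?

Monthly rate r = 11.2%/12 = 0.933333% = 0.00933333.
Recurrence: B ← B·(1+r) − £25.00.
Month 1: interest £11.67; balance after payment £1,236.67.
Month 2: interest £11.54; balance after payment £1,223.21.
Closed form: n = −ln(1 − rB₀/P)/ln(1+r) = −ln(0.53333)/ln(1.00933) ≈ 67.665, so the balance reaches zero during payment 68.

68 payments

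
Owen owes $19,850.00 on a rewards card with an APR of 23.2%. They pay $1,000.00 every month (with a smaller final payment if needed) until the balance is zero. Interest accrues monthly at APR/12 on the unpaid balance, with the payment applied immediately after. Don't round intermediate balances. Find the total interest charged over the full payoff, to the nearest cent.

$5,434.42

Monthly rate r = 23.2%/12 = 1.93333% = 0.0193333.
Payoff takes n = ⌈−ln(1 − rB₀/P)/ln(1+r)⌉ = ⌈25.282⌉ = 26 payments; the last is $284.42.
Total paid = 25·$1,000.00 + $284.42 = $25,284.42.
Total interest = total paid − principal = $25,284.42 − $19,850.00 = $5,434.42.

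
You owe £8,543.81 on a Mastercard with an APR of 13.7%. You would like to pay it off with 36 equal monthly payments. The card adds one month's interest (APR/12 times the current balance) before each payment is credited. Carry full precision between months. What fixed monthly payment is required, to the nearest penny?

Monthly rate r = 13.7%/12 = 1.14167% = 0.0114167.
Level-payment amortization: P = B₀·r / (1 − (1+r)^(−n)) = 8543.81·0.0114167 / (1 − 1.01142^(−36)).
Denominator 1 − (1+r)^(−36) = 0.335467558.
P = 97.5418 / 0.335467558 ≈ 290.76.

£290.76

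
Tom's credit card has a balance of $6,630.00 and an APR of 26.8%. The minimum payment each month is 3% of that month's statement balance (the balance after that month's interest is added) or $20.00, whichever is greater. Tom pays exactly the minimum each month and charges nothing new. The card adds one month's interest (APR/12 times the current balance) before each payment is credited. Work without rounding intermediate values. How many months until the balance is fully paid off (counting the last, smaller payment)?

Monthly rate r = 26.8%/12 = 2.23333% = 0.0223333.
While 3% of the post-interest balance exceeds $20.00, each month B ← (B·(1+r))·(1 − 0.03), i.e. B shrinks by the factor (1+r)·0.97 = 0.99166.
This holds for months 1–278. Entering month 279 the balance is $646.81; 3% of the post-interest balance is now below $20.00, so the flat $20.00 minimum applies from here.
From month 279 a fixed $20.00 at rate r clears $646.81 in 59 more payments. Total: 278 + 59 = 337 months.

337 months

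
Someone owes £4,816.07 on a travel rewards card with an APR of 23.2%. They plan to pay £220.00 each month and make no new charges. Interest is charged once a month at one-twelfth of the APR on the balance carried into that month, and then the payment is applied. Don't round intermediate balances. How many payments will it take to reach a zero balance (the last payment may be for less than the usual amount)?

29 payments

Monthly rate r = 23.2%/12 = 1.93333% = 0.0193333.
Recurrence: B ← B·(1+r) − £220.00.
Month 1: interest £93.11; balance after payment £4,689.18.
Month 2: interest £90.66; balance after payment £4,559.84.
Closed form: n = −ln(1 − rB₀/P)/ln(1+r) = −ln(0.57677)/ln(1.01933) ≈ 28.739, so the balance reaches zero during payment 29.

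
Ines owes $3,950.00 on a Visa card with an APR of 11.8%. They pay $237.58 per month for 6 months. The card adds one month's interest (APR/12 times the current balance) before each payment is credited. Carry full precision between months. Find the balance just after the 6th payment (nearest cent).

$2,727.87

Monthly rate r = 11.8%/12 = 0.983333% = 0.00983333.
Each month: B ← B·(1+r) − $237.58.
Month 1: interest $38.84; balance after payment $3,751.26.
Month 2: interest $36.89; balance after payment $3,550.57.
Month 3: interest $34.91; balance after payment $3,347.90.
Month 4: interest $32.92; balance after payment $3,143.24.
Month 5: interest $30.91; balance after payment $2,936.57.
Month 6: interest $28.88; balance after payment $2,727.87.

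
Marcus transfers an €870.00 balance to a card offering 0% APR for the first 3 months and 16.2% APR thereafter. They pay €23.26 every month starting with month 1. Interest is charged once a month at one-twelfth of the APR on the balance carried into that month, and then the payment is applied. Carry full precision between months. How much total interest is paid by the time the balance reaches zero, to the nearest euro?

€283

Promo months 1–3 at r₀ = 0%/12 = 0; months 4+ at r₁ = 16.2%/12 = 0.0135.
After month 3 (no interest yet): B = €870.00 − 3·€23.26 = €800.22.
Then at r₁ with €23.26/mo: n₂ = −ln(1 − r₁·B/P)/ln(1+r₁) ≈ 46.57 → 47 more payments.
Total paid = 49·€23.26 + €13.23 = €1,152.97; interest = €1,152.97 − €870.00 = €282.97.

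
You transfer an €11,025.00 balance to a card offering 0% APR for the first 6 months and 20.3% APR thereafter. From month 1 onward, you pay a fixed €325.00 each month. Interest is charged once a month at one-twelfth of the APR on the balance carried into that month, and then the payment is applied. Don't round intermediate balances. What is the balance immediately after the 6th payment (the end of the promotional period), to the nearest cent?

€9,075.00

Promo months 1–6 at r₀ = 0%/12 = 0; months 7+ at r₁ = 20.3%/12 = 0.0169167.
After month 6 (no interest yet): B = €11,025.00 − 6·€325.00 = €9,075.00.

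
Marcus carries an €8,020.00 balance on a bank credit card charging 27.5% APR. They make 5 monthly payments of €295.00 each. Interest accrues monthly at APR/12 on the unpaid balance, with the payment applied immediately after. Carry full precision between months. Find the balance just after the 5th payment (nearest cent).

Monthly rate r = 27.5%/12 = 2.29167% = 0.0229167.
Each month: B ← B·(1+r) − €295.00.
Month 1: interest €183.79; balance after payment €7,908.79.
Month 2: interest €181.24; balance after payment €7,795.03.
Month 3: interest €178.64; balance after payment €7,678.67.
Month 4: interest €175.97; balance after payment €7,559.64.
Month 5: interest €173.24; balance after payment €7,437.88.

€7,437.88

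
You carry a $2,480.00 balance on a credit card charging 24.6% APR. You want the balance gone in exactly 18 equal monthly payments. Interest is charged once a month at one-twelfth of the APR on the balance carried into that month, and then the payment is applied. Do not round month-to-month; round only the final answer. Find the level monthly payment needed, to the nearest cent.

Monthly rate r = 24.6%/12 = 2.05% = 0.0205.
Level-payment amortization: P = B₀·r / (1 − (1+r)^(−n)) = 2480.00·0.0205 / (1 − 1.0205^(−18)).
Denominator 1 − (1+r)^(−18) = 0.305989826.
P = 50.84 / 0.305989826 ≈ 166.15.

$166.15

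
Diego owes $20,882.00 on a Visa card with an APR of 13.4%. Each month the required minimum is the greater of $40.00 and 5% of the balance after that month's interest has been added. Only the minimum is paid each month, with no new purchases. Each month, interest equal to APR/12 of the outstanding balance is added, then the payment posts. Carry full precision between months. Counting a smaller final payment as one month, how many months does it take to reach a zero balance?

Monthly rate r = 13.4%/12 = 1.11667% = 0.0111667.
While 5% of the post-interest balance exceeds $40.00, each month B ← (B·(1+r))·(1 − 0.05), i.e. B shrinks by the factor (1+r)·0.95 = 0.96061.
This holds for months 1–82. Entering month 83 the balance is $773.70; 5% of the post-interest balance is now below $40.00, so the flat $40.00 minimum applies from here.
From month 83 a fixed $40.00 at rate r clears $773.70 in 22 more payments. Total: 82 + 22 = 104 months.

104 months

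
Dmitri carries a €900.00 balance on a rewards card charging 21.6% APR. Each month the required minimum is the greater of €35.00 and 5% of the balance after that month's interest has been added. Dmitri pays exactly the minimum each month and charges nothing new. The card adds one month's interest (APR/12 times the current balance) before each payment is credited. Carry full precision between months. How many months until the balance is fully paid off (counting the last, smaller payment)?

33 months

Monthly rate r = 21.6%/12 = 1.8% = 0.018.
While 5% of the post-interest balance exceeds €35.00, each month B ← (B·(1+r))·(1 − 0.05), i.e. B shrinks by the factor (1+r)·0.95 = 0.9671.
This holds for months 1–9. Entering month 10 the balance is €666.02; 5% of the post-interest balance is now below €35.00, so the flat €35.00 minimum applies from here.
From month 10 a fixed €35.00 at rate r clears €666.02 in 24 more payments. Total: 9 + 24 = 33 months.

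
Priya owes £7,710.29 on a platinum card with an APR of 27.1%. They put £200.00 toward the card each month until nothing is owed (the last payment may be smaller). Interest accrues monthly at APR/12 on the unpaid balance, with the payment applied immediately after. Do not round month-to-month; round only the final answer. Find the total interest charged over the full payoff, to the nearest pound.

£10,605

Monthly rate r = 27.1%/12 = 2.25833% = 0.0225833.
Payoff takes n = ⌈−ln(1 − rB₀/P)/ln(1+r)⌉ = ⌈91.572⌉ = 92 payments; the last is £115.02.
Total paid = 91·£200.00 + £115.02 = £18,315.02.
Total interest = total paid − principal = £18,315.02 − £7,710.29 = £10,604.73.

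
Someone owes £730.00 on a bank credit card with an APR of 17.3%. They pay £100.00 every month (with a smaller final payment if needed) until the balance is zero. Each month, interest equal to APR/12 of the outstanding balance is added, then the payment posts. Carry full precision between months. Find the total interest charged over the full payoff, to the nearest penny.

Monthly rate r = 17.3%/12 = 1.44167% = 0.0144167.
Payoff takes n = ⌈−ln(1 − rB₀/P)/ln(1+r)⌉ = ⌈7.769⌉ = 8 payments; the last is £77.01.
Total paid = 7·£100.00 + £77.01 = £777.01.
Total interest = total paid − principal = £777.01 − £730.00 = £47.01.

£47.01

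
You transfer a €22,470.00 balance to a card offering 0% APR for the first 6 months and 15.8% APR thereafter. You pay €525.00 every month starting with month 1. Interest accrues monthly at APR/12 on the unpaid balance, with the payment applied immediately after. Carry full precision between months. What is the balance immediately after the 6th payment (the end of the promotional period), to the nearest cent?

Promo months 1–6 at r₀ = 0%/12 = 0; months 7+ at r₁ = 15.8%/12 = 0.0131667.
After month 6 (no interest yet): B = €22,470.00 − 6·€525.00 = €19,320.00.

€19,320.00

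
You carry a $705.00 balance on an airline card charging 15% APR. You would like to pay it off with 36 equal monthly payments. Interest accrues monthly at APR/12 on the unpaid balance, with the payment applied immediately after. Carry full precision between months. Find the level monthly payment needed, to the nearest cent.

$24.44

Monthly rate r = 15%/12 = 1.25% = 0.0125.
Level-payment amortization: P = B₀·r / (1 − (1+r)^(−n)) = 705.00·0.0125 / (1 − 1.0125^(−36)).
Denominator 1 − (1+r)^(−36) = 0.360590842.
P = 8.8125 / 0.360590842 ≈ 24.44.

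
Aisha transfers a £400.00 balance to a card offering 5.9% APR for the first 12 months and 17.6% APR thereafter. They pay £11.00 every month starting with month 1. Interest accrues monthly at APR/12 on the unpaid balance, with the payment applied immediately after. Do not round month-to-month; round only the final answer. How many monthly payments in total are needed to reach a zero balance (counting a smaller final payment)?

Promo months 1–12 at r₀ = 5.9%/12 = 0.00491667; months 13+ at r₁ = 17.6%/12 = 0.0146667.
After month 12: iterate B ← B·(1+r₀) − £11.00 for 12 months → £288.62.
Then at r₁ with £11.00/mo: n₂ = −ln(1 − r₁·B/P)/ln(1+r₁) ≈ 33.37 → 34 more payments.

46 months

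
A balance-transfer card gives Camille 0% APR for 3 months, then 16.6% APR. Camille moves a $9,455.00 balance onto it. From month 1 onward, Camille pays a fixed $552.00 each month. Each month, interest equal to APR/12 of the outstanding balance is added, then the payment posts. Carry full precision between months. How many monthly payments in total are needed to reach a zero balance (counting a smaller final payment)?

Promo months 1–3 at r₀ = 0%/12 = 0; months 4+ at r₁ = 16.6%/12 = 0.0138333.
After month 3 (no interest yet): B = $9,455.00 − 3·$552.00 = $7,799.00.
Then at r₁ with $552.00/mo: n₂ = −ln(1 − r₁·B/P)/ln(1+r₁) ≈ 15.83 → 16 more payments.

19 payments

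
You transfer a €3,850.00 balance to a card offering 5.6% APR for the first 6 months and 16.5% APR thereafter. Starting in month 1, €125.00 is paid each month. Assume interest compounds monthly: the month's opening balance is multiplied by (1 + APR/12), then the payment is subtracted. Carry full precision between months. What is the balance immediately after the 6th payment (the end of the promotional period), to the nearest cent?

Promo months 1–6 at r₀ = 5.6%/12 = 0.00466667; months 7+ at r₁ = 16.5%/12 = 0.01375.
After month 6: iterate B ← B·(1+r₀) − €125.00 for 6 months → €3,200.26.

€3,200.26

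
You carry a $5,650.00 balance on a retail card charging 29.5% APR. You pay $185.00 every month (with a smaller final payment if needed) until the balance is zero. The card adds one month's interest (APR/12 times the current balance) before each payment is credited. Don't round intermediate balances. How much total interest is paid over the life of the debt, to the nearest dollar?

Monthly rate r = 29.5%/12 = 2.45833% = 0.0245833.
Payoff takes n = ⌈−ln(1 − rB₀/P)/ln(1+r)⌉ = ⌈57.212⌉ = 58 payments; the last is $39.60.
Total paid = 57·$185.00 + $39.60 = $10,584.60.
Total interest = total paid − principal = $10,584.60 − $5,650.00 = $4,934.60.

$4,935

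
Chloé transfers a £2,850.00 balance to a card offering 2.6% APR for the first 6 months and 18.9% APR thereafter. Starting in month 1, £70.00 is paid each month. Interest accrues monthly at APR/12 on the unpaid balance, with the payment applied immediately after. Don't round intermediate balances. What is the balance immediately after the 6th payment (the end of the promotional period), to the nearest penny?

£2,464.97

Promo months 1–6 at r₀ = 2.6%/12 = 0.00216667; months 7+ at r₁ = 18.9%/12 = 0.01575.
After month 6: iterate B ← B·(1+r₀) − £70.00 for 6 months → £2,464.97.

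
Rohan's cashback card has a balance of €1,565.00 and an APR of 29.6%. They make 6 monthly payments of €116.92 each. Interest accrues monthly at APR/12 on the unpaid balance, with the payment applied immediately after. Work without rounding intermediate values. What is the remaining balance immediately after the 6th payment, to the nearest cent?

€1,065.15

Monthly rate r = 29.6%/12 = 2.46667% = 0.0246667.
Each month: B ← B·(1+r) − €116.92.
Month 1: interest €38.60; balance after payment €1,486.68.
Month 2: interest €36.67; balance after payment €1,406.43.
Month 3: interest €34.69; balance after payment €1,324.21.
Month 4: interest €32.66; balance after payment €1,239.95.
Month 5: interest €30.59; balance after payment €1,153.62.
Month 6: interest €28.46; balance after payment €1,065.15.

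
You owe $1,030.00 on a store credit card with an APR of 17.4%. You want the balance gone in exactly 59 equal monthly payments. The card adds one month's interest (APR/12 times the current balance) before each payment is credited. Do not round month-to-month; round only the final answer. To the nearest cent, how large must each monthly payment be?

$26.10

Monthly rate r = 17.4%/12 = 1.45% = 0.0145.
Level-payment amortization: P = B₀·r / (1 − (1+r)^(−n)) = 1030.00·0.0145 / (1 − 1.0145^(−59)).
Denominator 1 − (1+r)^(−59) = 0.572310125.
P = 14.935 / 0.572310125 ≈ 26.10.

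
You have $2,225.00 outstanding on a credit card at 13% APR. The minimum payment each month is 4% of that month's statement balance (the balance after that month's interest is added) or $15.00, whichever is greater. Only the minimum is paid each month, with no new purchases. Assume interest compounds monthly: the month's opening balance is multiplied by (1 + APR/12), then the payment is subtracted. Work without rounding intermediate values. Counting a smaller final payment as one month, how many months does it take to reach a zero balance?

Monthly rate r = 13%/12 = 1.08333% = 0.0108333.
While 4% of the post-interest balance exceeds $15.00, each month B ← (B·(1+r))·(1 − 0.04), i.e. B shrinks by the factor (1+r)·0.96 = 0.9704.
This holds for months 1–60. Entering month 61 the balance is $366.76; 4% of the post-interest balance is now below $15.00, so the flat $15.00 minimum applies from here.
From month 61 a fixed $15.00 at rate r clears $366.76 in 29 more payments. Total: 60 + 29 = 89 months.

89 months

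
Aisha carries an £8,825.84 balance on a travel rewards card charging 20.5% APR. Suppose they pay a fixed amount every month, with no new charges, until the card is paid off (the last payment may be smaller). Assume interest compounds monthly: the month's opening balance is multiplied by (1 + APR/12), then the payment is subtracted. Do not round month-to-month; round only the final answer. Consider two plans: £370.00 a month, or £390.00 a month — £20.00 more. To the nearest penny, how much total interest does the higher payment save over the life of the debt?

Monthly rate r = 20.5%/12 = 1.70833% = 0.0170833.
At £370.00/mo: n = ⌈−ln(1 − rB₀/P)/ln(1+r)⌉ = 31 payments (last £332.99); total interest = total paid − £8,825.84 = £2,607.15.
At £390.00/mo: 29 payments (last £333.05); total interest £2,427.21.
Interest saved = £2,607.15 − £2,427.21 = £179.94.

£179.94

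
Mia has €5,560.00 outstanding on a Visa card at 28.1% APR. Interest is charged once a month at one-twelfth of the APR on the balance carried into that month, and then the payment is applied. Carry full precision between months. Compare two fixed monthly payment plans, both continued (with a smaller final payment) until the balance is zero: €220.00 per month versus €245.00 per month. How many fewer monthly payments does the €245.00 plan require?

6 fewer payments

Monthly rate r = 28.1%/12 = 2.34167% = 0.0234167.
At €220.00/mo: n = ⌈−ln(1 − rB₀/P)/ln(1+r)⌉ = 39 payments (last €156.69); total interest = total paid − €5,560.00 = €2,956.69.
At €245.00/mo: 33 payments (last €184.10); total interest €2,464.10.
Payments saved = 39 − 33 = 6.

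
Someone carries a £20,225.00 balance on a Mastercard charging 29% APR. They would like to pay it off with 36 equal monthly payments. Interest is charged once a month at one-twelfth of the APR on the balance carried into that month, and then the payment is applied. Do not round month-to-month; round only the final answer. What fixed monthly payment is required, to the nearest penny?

Monthly rate r = 29%/12 = 2.41667% = 0.0241667.
Level-payment amortization: P = B₀·r / (1 − (1+r)^(−n)) = 20225.00·0.0241667 / (1 − 1.02417^(−36)).
Denominator 1 − (1+r)^(−36) = 0.576691417.
P = 488.771 / 0.576691417 ≈ 847.54.

£847.54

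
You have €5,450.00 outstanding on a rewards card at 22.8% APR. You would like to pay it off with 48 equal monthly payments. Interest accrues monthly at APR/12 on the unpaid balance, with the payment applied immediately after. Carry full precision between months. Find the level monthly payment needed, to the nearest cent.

€174.08

Monthly rate r = 22.8%/12 = 1.9% = 0.019.
Level-payment amortization: P = B₀·r / (1 − (1+r)^(−n)) = 5450.00·0.019 / (1 − 1.019^(−48)).
Denominator 1 − (1+r)^(−48) = 0.59482824.
P = 103.55 / 0.59482824 ≈ 174.08.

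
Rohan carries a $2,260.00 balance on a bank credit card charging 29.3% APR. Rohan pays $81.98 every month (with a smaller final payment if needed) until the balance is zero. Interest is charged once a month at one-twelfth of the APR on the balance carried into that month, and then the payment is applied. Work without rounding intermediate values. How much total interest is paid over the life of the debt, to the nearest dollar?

$1,540

Monthly rate r = 29.3%/12 = 2.44167% = 0.0244167.
Payoff takes n = ⌈−ln(1 − rB₀/P)/ln(1+r)⌉ = ⌈46.351⌉ = 47 payments; the last is $28.98.
Total paid = 46·$81.98 + $28.98 = $3,800.06.
Total interest = total paid − principal = $3,800.06 − $2,260.00 = $1,540.06.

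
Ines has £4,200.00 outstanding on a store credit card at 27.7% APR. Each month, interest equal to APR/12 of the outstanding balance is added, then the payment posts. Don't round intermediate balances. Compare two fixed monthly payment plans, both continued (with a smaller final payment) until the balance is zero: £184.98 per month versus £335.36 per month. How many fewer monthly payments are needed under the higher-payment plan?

Monthly rate r = 27.7%/12 = 2.30833% = 0.0230833.
At £184.98/mo: n = ⌈−ln(1 − rB₀/P)/ln(1+r)⌉ = 33 payments (last £100.22); total interest = total paid − £4,200.00 = £1,819.58.
At £335.36/mo: 15 payments (last £319.35); total interest £814.39.
Payments saved = 33 − 15 = 18.

18 fewer payments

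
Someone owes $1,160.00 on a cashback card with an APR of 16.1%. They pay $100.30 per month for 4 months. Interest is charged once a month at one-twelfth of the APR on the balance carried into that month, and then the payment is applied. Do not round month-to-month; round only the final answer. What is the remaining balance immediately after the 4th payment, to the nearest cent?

$814.17

Monthly rate r = 16.1%/12 = 1.34167% = 0.0134167.
Each month: B ← B·(1+r) − $100.30.
Month 1: interest $15.56; balance after payment $1,075.26.
Month 2: interest $14.43; balance after payment $989.39.
Month 3: interest $13.27; balance after payment $902.36.
Month 4: interest $12.11; balance after payment $814.17.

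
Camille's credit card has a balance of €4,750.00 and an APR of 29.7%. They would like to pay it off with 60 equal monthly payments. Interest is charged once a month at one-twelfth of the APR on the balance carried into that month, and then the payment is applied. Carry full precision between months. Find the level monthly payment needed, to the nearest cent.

€152.80

Monthly rate r = 29.7%/12 = 2.475% = 0.02475.
Level-payment amortization: P = B₀·r / (1 − (1+r)^(−n)) = 4750.00·0.02475 / (1 − 1.02475^(−60)).
Denominator 1 − (1+r)^(−60) = 0.769365443.
P = 117.562 / 0.769365443 ≈ 152.80.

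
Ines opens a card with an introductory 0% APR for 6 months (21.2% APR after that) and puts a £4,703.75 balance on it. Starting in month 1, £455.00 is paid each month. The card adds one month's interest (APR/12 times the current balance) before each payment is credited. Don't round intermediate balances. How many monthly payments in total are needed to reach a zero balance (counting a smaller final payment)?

11 payments

Promo months 1–6 at r₀ = 0%/12 = 0; months 7+ at r₁ = 21.2%/12 = 0.0176667.
After month 6 (no interest yet): B = £4,703.75 − 6·£455.00 = £1,973.75.
Then at r₁ with £455.00/mo: n₂ = −ln(1 − r₁·B/P)/ln(1+r₁) ≈ 4.55 → 5 more payments.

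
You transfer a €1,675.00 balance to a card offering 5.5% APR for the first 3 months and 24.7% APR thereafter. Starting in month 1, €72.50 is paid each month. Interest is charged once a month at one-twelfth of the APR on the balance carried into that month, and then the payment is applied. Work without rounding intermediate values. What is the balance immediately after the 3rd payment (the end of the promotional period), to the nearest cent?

€1,479.64

Promo months 1–3 at r₀ = 5.5%/12 = 0.00458333; months 4+ at r₁ = 24.7%/12 = 0.0205833.
After month 3: iterate B ← B·(1+r₀) − €72.50 for 3 months → €1,479.64.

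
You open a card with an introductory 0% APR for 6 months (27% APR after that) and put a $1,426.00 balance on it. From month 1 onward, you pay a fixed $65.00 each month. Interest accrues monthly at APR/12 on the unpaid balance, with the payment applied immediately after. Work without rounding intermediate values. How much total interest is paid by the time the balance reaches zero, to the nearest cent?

$261.44

Promo months 1–6 at r₀ = 0%/12 = 0; months 7+ at r₁ = 27%/12 = 0.0225.
After month 6 (no interest yet): B = $1,426.00 − 6·$65.00 = $1,036.00.
Then at r₁ with $65.00/mo: n₂ = −ln(1 − r₁·B/P)/ln(1+r₁) ≈ 19.96 → 20 more payments.
Total paid = 25·$65.00 + $62.44 = $1,687.44; interest = $1,687.44 − $1,426.00 = $261.44.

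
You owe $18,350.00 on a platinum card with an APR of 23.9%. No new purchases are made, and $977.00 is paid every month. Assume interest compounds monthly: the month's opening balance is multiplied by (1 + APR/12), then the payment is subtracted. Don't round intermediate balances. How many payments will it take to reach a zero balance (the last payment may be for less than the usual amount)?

24 months

Monthly rate r = 23.9%/12 = 1.99167% = 0.0199167.
Recurrence: B ← B·(1+r) − $977.00.
Month 1: interest $365.47; balance after payment $17,738.47.
Month 2: interest $353.29; balance after payment $17,114.76.
Closed form: n = −ln(1 − rB₀/P)/ln(1+r) = −ln(0.62593)/ln(1.01992) ≈ 23.758, so the balance reaches zero during payment 24.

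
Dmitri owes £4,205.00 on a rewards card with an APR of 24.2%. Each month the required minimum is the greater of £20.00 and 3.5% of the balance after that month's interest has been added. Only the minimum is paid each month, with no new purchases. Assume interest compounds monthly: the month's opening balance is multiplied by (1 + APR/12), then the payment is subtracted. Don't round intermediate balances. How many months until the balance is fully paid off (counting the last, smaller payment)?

Monthly rate r = 24.2%/12 = 2.01667% = 0.0201667.
While 3.5% of the post-interest balance exceeds £20.00, each month B ← (B·(1+r))·(1 − 0.035), i.e. B shrinks by the factor (1+r)·0.965 = 0.98446.
This holds for months 1–129. Entering month 130 the balance is £557.65; 3.5% of the post-interest balance is now below £20.00, so the flat £20.00 minimum applies from here.
From month 130 a fixed £20.00 at rate r clears £557.65 in 42 more payments. Total: 129 + 42 = 171 months.

171 months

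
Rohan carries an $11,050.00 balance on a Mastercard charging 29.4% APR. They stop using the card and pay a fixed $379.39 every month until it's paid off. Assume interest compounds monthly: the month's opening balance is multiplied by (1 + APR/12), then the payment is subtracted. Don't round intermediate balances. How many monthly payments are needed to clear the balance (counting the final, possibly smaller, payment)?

52 months

Monthly rate r = 29.4%/12 = 2.45% = 0.0245.
Recurrence: B ← B·(1+r) − $379.39.
Month 1: interest $270.72; balance after payment $10,941.34.
Month 2: interest $268.06; balance after payment $10,830.01.
Closed form: n = −ln(1 − rB₀/P)/ln(1+r) = −ln(0.28642)/ln(1.0245) ≈ 51.655, so the balance reaches zero during payment 52.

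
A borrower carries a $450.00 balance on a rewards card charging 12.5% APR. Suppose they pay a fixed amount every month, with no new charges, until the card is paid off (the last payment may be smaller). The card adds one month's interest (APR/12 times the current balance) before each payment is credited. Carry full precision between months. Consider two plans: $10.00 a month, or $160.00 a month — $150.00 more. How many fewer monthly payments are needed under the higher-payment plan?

59 fewer payments

Monthly rate r = 12.5%/12 = 1.04167% = 0.0104167.
At $10.00/mo: n = ⌈−ln(1 − rB₀/P)/ln(1+r)⌉ = 62 payments (last $0.38); total interest = total paid − $450.00 = $160.38.
At $160.00/mo: 3 payments (last $139.19); total interest $9.19.
Payments saved = 62 − 3 = 59.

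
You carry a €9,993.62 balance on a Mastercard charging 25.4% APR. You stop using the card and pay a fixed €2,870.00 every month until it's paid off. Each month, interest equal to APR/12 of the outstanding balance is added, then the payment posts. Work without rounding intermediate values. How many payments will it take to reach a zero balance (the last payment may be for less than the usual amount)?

Monthly rate r = 25.4%/12 = 2.11667% = 0.0211667.
Recurrence: B ← B·(1+r) − €2,870.00.
Month 1: interest €211.53; balance after payment €7,335.15.
Month 2: interest €155.26; balance after payment €4,620.41.
Month 3: interest €97.80; balance after payment €1,848.21.
Month 4: interest €39.12; balance after payment €0.00.

4 payments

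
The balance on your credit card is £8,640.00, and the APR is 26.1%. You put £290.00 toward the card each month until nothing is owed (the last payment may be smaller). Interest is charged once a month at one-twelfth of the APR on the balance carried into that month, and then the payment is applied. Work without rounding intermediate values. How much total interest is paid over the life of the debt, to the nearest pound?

£5,433

Monthly rate r = 26.1%/12 = 2.175% = 0.02175.
Payoff takes n = ⌈−ln(1 − rB₀/P)/ln(1+r)⌉ = ⌈48.526⌉ = 49 payments; the last is £153.29.
Total paid = 48·£290.00 + £153.29 = £14,073.29.
Total interest = total paid − principal = £14,073.29 − £8,640.00 = £5,433.29.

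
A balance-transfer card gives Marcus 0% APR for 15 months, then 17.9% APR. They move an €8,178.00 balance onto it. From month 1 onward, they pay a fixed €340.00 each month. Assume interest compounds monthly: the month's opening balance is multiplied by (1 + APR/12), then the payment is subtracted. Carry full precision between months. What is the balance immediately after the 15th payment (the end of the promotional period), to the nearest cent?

€3,078.00

Promo months 1–15 at r₀ = 0%/12 = 0; months 16+ at r₁ = 17.9%/12 = 0.0149167.
After month 15 (no interest yet): B = €8,178.00 − 15·€340.00 = €3,078.00.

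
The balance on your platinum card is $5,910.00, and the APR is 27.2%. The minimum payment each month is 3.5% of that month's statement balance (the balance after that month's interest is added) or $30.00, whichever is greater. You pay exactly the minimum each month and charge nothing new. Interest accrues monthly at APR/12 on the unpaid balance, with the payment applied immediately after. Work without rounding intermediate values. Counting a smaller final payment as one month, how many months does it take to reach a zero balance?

Monthly rate r = 27.2%/12 = 2.26667% = 0.0226667.
While 3.5% of the post-interest balance exceeds $30.00, each month B ← (B·(1+r))·(1 − 0.035), i.e. B shrinks by the factor (1+r)·0.965 = 0.98687.
This holds for months 1–148. Entering month 149 the balance is $836.14; 3.5% of the post-interest balance is now below $30.00, so the flat $30.00 minimum applies from here.
From month 149 a fixed $30.00 at rate r clears $836.14 in 45 more payments. Total: 148 + 45 = 193 months.

193 months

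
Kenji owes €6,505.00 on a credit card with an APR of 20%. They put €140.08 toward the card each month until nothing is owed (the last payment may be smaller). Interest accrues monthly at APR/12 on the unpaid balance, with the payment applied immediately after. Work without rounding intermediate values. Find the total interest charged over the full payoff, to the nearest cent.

€6,097.30

Monthly rate r = 20%/12 = 1.66667% = 0.0166667.
Payoff takes n = ⌈−ln(1 − rB₀/P)/ln(1+r)⌉ = ⌈89.965⌉ = 90 payments; the last is €135.18.
Total paid = 89·€140.08 + €135.18 = €12,602.30.
Total interest = total paid − principal = €12,602.30 − €6,505.00 = €6,097.30.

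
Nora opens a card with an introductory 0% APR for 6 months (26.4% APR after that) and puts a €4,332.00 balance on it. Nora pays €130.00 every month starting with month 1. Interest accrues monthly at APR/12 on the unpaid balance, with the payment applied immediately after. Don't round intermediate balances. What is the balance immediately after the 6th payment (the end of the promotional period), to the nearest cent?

Promo months 1–6 at r₀ = 0%/12 = 0; months 7+ at r₁ = 26.4%/12 = 0.022.
After month 6 (no interest yet): B = €4,332.00 − 6·€130.00 = €3,552.00.

€3,552.00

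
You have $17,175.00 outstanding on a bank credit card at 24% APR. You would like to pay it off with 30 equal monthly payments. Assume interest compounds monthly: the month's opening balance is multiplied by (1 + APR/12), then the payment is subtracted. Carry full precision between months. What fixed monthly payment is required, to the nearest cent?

$766.86

Monthly rate r = 24%/12 = 2% = 0.02.
Level-payment amortization: P = B₀·r / (1 − (1+r)^(−n)) = 17175.00·0.02 / (1 − 1.02^(−30)).
Denominator 1 − (1+r)^(−30) = 0.447929111.
P = 343.5 / 0.447929111 ≈ 766.86.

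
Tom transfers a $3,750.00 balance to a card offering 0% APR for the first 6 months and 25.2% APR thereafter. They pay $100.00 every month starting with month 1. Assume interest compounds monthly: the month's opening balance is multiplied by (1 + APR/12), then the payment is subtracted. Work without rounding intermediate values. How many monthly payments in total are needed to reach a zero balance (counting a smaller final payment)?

Promo months 1–6 at r₀ = 0%/12 = 0; months 7+ at r₁ = 25.2%/12 = 0.021.
After month 6 (no interest yet): B = $3,750.00 − 6·$100.00 = $3,150.00.
Then at r₁ with $100.00/mo: n₂ = −ln(1 − r₁·B/P)/ln(1+r₁) ≈ 52.12 → 53 more payments.

59 months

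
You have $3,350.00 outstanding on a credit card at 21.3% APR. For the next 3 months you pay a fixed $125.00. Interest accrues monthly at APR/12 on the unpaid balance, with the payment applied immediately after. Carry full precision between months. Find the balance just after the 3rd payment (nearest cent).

Monthly rate r = 21.3%/12 = 1.775% = 0.01775.
Each month: B ← B·(1+r) − $125.00.
Month 1: interest $59.46; balance after payment $3,284.46.
Month 2: interest $58.30; balance after payment $3,217.76.
Month 3: interest $57.12; balance after payment $3,149.88.

$3,149.88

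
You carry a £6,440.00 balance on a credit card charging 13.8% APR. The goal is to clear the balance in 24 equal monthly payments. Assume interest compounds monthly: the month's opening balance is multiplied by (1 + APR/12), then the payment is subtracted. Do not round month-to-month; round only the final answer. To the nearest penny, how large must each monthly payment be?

£308.59

Monthly rate r = 13.8%/12 = 1.15% = 0.0115.
Level-payment amortization: P = B₀·r / (1 − (1+r)^(−n)) = 6440.00·0.0115 / (1 − 1.0115^(−24)).
Denominator 1 − (1+r)^(−24) = 0.239991045.
P = 74.06 / 0.239991045 ≈ 308.59.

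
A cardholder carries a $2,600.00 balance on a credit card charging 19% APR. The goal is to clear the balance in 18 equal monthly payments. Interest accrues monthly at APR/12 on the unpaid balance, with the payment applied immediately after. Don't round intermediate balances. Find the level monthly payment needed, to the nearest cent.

Monthly rate r = 19%/12 = 1.58333% = 0.0158333.
Level-payment amortization: P = B₀·r / (1 − (1+r)^(−n)) = 2600.00·0.0158333 / (1 − 1.01583^(−18)).
Denominator 1 − (1+r)^(−18) = 0.246304838.
P = 41.1667 / 0.246304838 ≈ 167.14.

$167.14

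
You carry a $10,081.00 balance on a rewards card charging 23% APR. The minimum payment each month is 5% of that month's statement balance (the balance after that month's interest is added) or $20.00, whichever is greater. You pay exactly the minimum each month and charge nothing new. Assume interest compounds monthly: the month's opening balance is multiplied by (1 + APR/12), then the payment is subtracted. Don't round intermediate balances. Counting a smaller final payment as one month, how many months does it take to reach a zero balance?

126 months

Monthly rate r = 23%/12 = 1.91667% = 0.0191667.
While 5% of the post-interest balance exceeds $20.00, each month B ← (B·(1+r))·(1 − 0.05), i.e. B shrinks by the factor (1+r)·0.95 = 0.96821.
This holds for months 1–101. Entering month 102 the balance is $385.79; 5% of the post-interest balance is now below $20.00, so the flat $20.00 minimum applies from here.
From month 102 a fixed $20.00 at rate r clears $385.79 in 25 more payments. Total: 101 + 25 = 126 months.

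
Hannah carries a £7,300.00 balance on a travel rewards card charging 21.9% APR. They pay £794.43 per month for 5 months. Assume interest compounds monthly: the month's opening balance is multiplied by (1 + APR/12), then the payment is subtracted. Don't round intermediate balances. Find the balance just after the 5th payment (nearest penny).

Monthly rate r = 21.9%/12 = 1.825% = 0.01825.
Each month: B ← B·(1+r) − £794.43.
Month 1: interest £133.22; balance after payment £6,638.80.
Month 2: interest £121.16; balance after payment £5,965.52.
Month 3: interest £108.87; balance after payment £5,279.96.
Month 4: interest £96.36; balance after payment £4,581.89.
Month 5: interest £83.62; balance after payment £3,871.08.

£3,871.08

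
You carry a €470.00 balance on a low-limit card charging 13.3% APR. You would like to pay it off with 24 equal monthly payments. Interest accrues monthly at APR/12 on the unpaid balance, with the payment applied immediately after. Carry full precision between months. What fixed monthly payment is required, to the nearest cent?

€22.41

Monthly rate r = 13.3%/12 = 1.10833% = 0.0110833.
Level-payment amortization: P = B₀·r / (1 − (1+r)^(−n)) = 470.00·0.0110833 / (1 − 1.01108^(−24)).
Denominator 1 − (1+r)^(−24) = 0.232438536.
P = 5.20917 / 0.232438536 ≈ 22.41.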